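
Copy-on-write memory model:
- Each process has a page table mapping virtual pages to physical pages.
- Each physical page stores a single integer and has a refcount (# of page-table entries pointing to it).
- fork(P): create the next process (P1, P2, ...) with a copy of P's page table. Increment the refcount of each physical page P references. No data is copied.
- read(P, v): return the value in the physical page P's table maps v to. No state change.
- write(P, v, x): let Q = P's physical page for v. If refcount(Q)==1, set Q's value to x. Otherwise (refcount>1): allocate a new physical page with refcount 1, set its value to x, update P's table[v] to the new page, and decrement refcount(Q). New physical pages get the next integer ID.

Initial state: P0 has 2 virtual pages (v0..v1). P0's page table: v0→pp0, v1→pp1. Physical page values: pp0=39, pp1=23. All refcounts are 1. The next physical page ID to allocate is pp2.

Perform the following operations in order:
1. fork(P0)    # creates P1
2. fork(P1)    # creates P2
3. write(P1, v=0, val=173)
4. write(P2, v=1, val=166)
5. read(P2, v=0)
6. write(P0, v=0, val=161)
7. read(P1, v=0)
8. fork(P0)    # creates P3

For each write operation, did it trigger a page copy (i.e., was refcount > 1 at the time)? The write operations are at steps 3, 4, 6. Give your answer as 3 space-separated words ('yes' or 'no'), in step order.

Op 1: fork(P0) -> P1. 2 ppages; refcounts: pp0:2 pp1:2
Op 2: fork(P1) -> P2. 2 ppages; refcounts: pp0:3 pp1:3
Op 3: write(P1, v0, 173). refcount(pp0)=3>1 -> COPY to pp2. 3 ppages; refcounts: pp0:2 pp1:3 pp2:1
Op 4: write(P2, v1, 166). refcount(pp1)=3>1 -> COPY to pp3. 4 ppages; refcounts: pp0:2 pp1:2 pp2:1 pp3:1
Op 5: read(P2, v0) -> 39. No state change.
Op 6: write(P0, v0, 161). refcount(pp0)=2>1 -> COPY to pp4. 5 ppages; refcounts: pp0:1 pp1:2 pp2:1 pp3:1 pp4:1
Op 7: read(P1, v0) -> 173. No state change.
Op 8: fork(P0) -> P3. 5 ppages; refcounts: pp0:1 pp1:3 pp2:1 pp3:1 pp4:2

yes yes yes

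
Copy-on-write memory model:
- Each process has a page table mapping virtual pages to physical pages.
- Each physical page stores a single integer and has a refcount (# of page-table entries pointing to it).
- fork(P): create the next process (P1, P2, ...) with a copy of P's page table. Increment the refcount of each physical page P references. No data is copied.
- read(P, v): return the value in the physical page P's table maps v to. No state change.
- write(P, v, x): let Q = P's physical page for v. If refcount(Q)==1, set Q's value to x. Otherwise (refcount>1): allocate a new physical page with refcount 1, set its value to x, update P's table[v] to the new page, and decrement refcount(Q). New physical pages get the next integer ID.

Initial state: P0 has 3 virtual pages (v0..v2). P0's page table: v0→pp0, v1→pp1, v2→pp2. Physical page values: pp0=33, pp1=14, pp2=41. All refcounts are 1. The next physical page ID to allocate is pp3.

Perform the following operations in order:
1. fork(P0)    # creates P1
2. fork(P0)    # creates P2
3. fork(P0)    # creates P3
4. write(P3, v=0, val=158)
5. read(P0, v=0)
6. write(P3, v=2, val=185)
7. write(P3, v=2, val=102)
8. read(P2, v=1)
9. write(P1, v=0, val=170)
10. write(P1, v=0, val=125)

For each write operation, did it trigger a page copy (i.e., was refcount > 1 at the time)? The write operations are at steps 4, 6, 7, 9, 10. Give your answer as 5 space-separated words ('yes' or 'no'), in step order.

Op 1: fork(P0) -> P1. 3 ppages; refcounts: pp0:2 pp1:2 pp2:2
Op 2: fork(P0) -> P2. 3 ppages; refcounts: pp0:3 pp1:3 pp2:3
Op 3: fork(P0) -> P3. 3 ppages; refcounts: pp0:4 pp1:4 pp2:4
Op 4: write(P3, v0, 158). refcount(pp0)=4>1 -> COPY to pp3. 4 ppages; refcounts: pp0:3 pp1:4 pp2:4 pp3:1
Op 5: read(P0, v0) -> 33. No state change.
Op 6: write(P3, v2, 185). refcount(pp2)=4>1 -> COPY to pp4. 5 ppages; refcounts: pp0:3 pp1:4 pp2:3 pp3:1 pp4:1
Op 7: write(P3, v2, 102). refcount(pp4)=1 -> write in place. 5 ppages; refcounts: pp0:3 pp1:4 pp2:3 pp3:1 pp4:1
Op 8: read(P2, v1) -> 14. No state change.
Op 9: write(P1, v0, 170). refcount(pp0)=3>1 -> COPY to pp5. 6 ppages; refcounts: pp0:2 pp1:4 pp2:3 pp3:1 pp4:1 pp5:1
Op 10: write(P1, v0, 125). refcount(pp5)=1 -> write in place. 6 ppages; refcounts: pp0:2 pp1:4 pp2:3 pp3:1 pp4:1 pp5:1

yes yes no yes no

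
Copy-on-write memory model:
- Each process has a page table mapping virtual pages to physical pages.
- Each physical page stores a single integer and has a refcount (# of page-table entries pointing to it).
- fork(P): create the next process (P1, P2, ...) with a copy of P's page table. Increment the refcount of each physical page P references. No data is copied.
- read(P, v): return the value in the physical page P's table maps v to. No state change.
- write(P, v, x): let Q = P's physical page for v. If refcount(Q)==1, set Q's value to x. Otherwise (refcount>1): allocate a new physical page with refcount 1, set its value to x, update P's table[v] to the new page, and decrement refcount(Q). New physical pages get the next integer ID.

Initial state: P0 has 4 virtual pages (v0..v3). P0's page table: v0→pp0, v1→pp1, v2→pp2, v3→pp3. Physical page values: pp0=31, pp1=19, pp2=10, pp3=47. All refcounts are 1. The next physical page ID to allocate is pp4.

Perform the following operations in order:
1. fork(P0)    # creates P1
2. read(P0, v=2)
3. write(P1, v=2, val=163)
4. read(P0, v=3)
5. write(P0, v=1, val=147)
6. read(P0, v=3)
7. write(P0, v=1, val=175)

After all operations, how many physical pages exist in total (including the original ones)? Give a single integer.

Answer: 6

Derivation:
Op 1: fork(P0) -> P1. 4 ppages; refcounts: pp0:2 pp1:2 pp2:2 pp3:2
Op 2: read(P0, v2) -> 10. No state change.
Op 3: write(P1, v2, 163). refcount(pp2)=2>1 -> COPY to pp4. 5 ppages; refcounts: pp0:2 pp1:2 pp2:1 pp3:2 pp4:1
Op 4: read(P0, v3) -> 47. No state change.
Op 5: write(P0, v1, 147). refcount(pp1)=2>1 -> COPY to pp5. 6 ppages; refcounts: pp0:2 pp1:1 pp2:1 pp3:2 pp4:1 pp5:1
Op 6: read(P0, v3) -> 47. No state change.
Op 7: write(P0, v1, 175). refcount(pp5)=1 -> write in place. 6 ppages; refcounts: pp0:2 pp1:1 pp2:1 pp3:2 pp4:1 pp5:1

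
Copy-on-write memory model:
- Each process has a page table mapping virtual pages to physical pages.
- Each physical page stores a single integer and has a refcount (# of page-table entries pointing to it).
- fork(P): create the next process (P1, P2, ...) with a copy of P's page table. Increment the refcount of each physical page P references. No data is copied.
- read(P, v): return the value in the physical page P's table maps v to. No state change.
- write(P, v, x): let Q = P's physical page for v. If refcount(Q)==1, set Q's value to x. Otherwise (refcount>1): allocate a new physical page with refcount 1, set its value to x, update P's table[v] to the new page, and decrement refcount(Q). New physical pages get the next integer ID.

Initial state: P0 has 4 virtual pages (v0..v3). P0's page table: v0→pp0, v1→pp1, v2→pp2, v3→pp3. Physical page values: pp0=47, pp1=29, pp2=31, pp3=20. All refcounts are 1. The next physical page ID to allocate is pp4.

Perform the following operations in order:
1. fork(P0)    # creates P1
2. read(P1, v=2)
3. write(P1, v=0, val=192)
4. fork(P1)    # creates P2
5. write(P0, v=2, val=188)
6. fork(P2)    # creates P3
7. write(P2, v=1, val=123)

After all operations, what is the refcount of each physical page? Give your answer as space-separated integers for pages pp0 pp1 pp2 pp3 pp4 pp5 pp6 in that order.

Op 1: fork(P0) -> P1. 4 ppages; refcounts: pp0:2 pp1:2 pp2:2 pp3:2
Op 2: read(P1, v2) -> 31. No state change.
Op 3: write(P1, v0, 192). refcount(pp0)=2>1 -> COPY to pp4. 5 ppages; refcounts: pp0:1 pp1:2 pp2:2 pp3:2 pp4:1
Op 4: fork(P1) -> P2. 5 ppages; refcounts: pp0:1 pp1:3 pp2:3 pp3:3 pp4:2
Op 5: write(P0, v2, 188). refcount(pp2)=3>1 -> COPY to pp5. 6 ppages; refcounts: pp0:1 pp1:3 pp2:2 pp3:3 pp4:2 pp5:1
Op 6: fork(P2) -> P3. 6 ppages; refcounts: pp0:1 pp1:4 pp2:3 pp3:4 pp4:3 pp5:1
Op 7: write(P2, v1, 123). refcount(pp1)=4>1 -> COPY to pp6. 7 ppages; refcounts: pp0:1 pp1:3 pp2:3 pp3:4 pp4:3 pp5:1 pp6:1

Answer: 1 3 3 4 3 1 1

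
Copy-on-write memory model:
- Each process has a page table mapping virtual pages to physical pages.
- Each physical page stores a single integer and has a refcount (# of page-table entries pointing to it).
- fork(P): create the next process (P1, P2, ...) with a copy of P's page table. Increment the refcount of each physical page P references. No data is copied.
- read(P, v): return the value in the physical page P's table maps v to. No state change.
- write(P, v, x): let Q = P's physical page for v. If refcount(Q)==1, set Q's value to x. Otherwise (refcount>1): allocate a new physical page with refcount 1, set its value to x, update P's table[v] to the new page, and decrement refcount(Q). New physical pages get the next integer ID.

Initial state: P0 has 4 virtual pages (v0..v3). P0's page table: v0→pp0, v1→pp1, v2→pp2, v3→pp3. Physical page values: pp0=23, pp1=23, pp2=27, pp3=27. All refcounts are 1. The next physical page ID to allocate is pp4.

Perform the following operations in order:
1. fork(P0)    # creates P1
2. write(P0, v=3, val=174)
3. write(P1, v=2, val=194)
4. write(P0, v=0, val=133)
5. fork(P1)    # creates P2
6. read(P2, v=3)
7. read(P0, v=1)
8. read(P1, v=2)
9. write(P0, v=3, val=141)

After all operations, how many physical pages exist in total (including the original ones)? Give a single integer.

Answer: 7

Derivation:
Op 1: fork(P0) -> P1. 4 ppages; refcounts: pp0:2 pp1:2 pp2:2 pp3:2
Op 2: write(P0, v3, 174). refcount(pp3)=2>1 -> COPY to pp4. 5 ppages; refcounts: pp0:2 pp1:2 pp2:2 pp3:1 pp4:1
Op 3: write(P1, v2, 194). refcount(pp2)=2>1 -> COPY to pp5. 6 ppages; refcounts: pp0:2 pp1:2 pp2:1 pp3:1 pp4:1 pp5:1
Op 4: write(P0, v0, 133). refcount(pp0)=2>1 -> COPY to pp6. 7 ppages; refcounts: pp0:1 pp1:2 pp2:1 pp3:1 pp4:1 pp5:1 pp6:1
Op 5: fork(P1) -> P2. 7 ppages; refcounts: pp0:2 pp1:3 pp2:1 pp3:2 pp4:1 pp5:2 pp6:1
Op 6: read(P2, v3) -> 27. No state change.
Op 7: read(P0, v1) -> 23. No state change.
Op 8: read(P1, v2) -> 194. No state change.
Op 9: write(P0, v3, 141). refcount(pp4)=1 -> write in place. 7 ppages; refcounts: pp0:2 pp1:3 pp2:1 pp3:2 pp4:1 pp5:2 pp6:1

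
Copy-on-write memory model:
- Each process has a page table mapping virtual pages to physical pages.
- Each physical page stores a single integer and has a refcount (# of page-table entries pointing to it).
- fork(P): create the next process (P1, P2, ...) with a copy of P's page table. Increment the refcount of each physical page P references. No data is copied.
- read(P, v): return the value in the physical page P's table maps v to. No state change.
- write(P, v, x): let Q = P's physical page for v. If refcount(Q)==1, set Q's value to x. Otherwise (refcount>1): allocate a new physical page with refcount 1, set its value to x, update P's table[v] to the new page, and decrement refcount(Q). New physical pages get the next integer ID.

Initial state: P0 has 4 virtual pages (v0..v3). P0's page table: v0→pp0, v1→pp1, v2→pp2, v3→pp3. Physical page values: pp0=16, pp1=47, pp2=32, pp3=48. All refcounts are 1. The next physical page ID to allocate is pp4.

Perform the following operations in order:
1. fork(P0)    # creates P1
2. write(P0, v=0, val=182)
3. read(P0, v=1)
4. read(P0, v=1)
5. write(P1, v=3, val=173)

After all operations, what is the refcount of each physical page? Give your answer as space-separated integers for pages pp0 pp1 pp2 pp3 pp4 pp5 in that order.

Op 1: fork(P0) -> P1. 4 ppages; refcounts: pp0:2 pp1:2 pp2:2 pp3:2
Op 2: write(P0, v0, 182). refcount(pp0)=2>1 -> COPY to pp4. 5 ppages; refcounts: pp0:1 pp1:2 pp2:2 pp3:2 pp4:1
Op 3: read(P0, v1) -> 47. No state change.
Op 4: read(P0, v1) -> 47. No state change.
Op 5: write(P1, v3, 173). refcount(pp3)=2>1 -> COPY to pp5. 6 ppages; refcounts: pp0:1 pp1:2 pp2:2 pp3:1 pp4:1 pp5:1

Answer: 1 2 2 1 1 1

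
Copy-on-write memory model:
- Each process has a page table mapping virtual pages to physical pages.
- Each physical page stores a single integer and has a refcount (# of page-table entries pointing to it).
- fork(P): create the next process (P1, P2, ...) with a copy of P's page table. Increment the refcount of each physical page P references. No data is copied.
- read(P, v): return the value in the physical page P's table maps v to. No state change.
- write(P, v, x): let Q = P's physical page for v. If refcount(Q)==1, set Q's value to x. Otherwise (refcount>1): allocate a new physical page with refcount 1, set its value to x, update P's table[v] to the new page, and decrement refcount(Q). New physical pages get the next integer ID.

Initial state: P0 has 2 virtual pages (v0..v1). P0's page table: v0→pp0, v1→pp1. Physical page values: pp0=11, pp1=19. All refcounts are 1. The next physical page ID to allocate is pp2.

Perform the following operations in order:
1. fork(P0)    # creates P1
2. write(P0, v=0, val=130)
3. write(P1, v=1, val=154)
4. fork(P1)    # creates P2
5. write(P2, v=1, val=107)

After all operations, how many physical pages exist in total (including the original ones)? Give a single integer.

Answer: 5

Derivation:
Op 1: fork(P0) -> P1. 2 ppages; refcounts: pp0:2 pp1:2
Op 2: write(P0, v0, 130). refcount(pp0)=2>1 -> COPY to pp2. 3 ppages; refcounts: pp0:1 pp1:2 pp2:1
Op 3: write(P1, v1, 154). refcount(pp1)=2>1 -> COPY to pp3. 4 ppages; refcounts: pp0:1 pp1:1 pp2:1 pp3:1
Op 4: fork(P1) -> P2. 4 ppages; refcounts: pp0:2 pp1:1 pp2:1 pp3:2
Op 5: write(P2, v1, 107). refcount(pp3)=2>1 -> COPY to pp4. 5 ppages; refcounts: pp0:2 pp1:1 pp2:1 pp3:1 pp4:1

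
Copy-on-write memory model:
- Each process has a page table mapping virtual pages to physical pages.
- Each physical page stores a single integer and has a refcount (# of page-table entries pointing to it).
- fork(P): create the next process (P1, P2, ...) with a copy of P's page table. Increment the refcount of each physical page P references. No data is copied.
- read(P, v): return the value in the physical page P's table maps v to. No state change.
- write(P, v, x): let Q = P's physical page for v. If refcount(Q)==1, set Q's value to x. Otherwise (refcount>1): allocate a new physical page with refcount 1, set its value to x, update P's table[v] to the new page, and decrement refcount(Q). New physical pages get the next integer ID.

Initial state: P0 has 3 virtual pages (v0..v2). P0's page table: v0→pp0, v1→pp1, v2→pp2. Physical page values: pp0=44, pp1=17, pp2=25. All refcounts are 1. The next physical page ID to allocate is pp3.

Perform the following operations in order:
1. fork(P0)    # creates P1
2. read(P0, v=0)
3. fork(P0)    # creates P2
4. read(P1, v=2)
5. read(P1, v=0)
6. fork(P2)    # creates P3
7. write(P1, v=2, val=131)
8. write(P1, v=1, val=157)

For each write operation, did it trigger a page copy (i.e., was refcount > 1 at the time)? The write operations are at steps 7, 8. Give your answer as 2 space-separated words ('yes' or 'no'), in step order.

Op 1: fork(P0) -> P1. 3 ppages; refcounts: pp0:2 pp1:2 pp2:2
Op 2: read(P0, v0) -> 44. No state change.
Op 3: fork(P0) -> P2. 3 ppages; refcounts: pp0:3 pp1:3 pp2:3
Op 4: read(P1, v2) -> 25. No state change.
Op 5: read(P1, v0) -> 44. No state change.
Op 6: fork(P2) -> P3. 3 ppages; refcounts: pp0:4 pp1:4 pp2:4
Op 7: write(P1, v2, 131). refcount(pp2)=4>1 -> COPY to pp3. 4 ppages; refcounts: pp0:4 pp1:4 pp2:3 pp3:1
Op 8: write(P1, v1, 157). refcount(pp1)=4>1 -> COPY to pp4. 5 ppages; refcounts: pp0:4 pp1:3 pp2:3 pp3:1 pp4:1

yes yes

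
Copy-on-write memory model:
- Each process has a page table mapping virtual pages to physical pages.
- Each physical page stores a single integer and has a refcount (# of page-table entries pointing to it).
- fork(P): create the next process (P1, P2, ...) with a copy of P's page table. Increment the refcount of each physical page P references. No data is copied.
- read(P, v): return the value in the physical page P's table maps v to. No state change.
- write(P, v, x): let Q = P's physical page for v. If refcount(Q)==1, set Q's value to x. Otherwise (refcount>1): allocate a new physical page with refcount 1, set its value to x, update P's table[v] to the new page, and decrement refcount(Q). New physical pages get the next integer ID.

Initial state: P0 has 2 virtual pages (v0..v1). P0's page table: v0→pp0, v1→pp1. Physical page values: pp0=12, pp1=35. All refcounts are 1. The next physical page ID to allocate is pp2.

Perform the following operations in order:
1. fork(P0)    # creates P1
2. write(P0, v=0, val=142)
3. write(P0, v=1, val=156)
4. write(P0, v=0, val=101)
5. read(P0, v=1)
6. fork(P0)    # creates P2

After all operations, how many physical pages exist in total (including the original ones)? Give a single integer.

Op 1: fork(P0) -> P1. 2 ppages; refcounts: pp0:2 pp1:2
Op 2: write(P0, v0, 142). refcount(pp0)=2>1 -> COPY to pp2. 3 ppages; refcounts: pp0:1 pp1:2 pp2:1
Op 3: write(P0, v1, 156). refcount(pp1)=2>1 -> COPY to pp3. 4 ppages; refcounts: pp0:1 pp1:1 pp2:1 pp3:1
Op 4: write(P0, v0, 101). refcount(pp2)=1 -> write in place. 4 ppages; refcounts: pp0:1 pp1:1 pp2:1 pp3:1
Op 5: read(P0, v1) -> 156. No state change.
Op 6: fork(P0) -> P2. 4 ppages; refcounts: pp0:1 pp1:1 pp2:2 pp3:2

Answer: 4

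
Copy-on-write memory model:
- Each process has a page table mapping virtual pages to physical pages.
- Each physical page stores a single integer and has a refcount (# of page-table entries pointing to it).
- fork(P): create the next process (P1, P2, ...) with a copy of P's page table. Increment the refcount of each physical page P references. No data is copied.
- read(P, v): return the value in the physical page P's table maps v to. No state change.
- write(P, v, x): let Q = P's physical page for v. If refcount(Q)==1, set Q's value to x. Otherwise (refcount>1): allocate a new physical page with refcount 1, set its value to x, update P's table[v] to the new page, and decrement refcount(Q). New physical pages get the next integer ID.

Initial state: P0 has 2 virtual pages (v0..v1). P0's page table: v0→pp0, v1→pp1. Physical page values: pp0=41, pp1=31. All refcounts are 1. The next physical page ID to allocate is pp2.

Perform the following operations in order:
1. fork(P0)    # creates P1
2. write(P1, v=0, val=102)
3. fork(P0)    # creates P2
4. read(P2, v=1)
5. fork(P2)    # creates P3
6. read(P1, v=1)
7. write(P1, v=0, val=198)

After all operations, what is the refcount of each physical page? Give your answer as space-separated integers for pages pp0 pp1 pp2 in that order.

Op 1: fork(P0) -> P1. 2 ppages; refcounts: pp0:2 pp1:2
Op 2: write(P1, v0, 102). refcount(pp0)=2>1 -> COPY to pp2. 3 ppages; refcounts: pp0:1 pp1:2 pp2:1
Op 3: fork(P0) -> P2. 3 ppages; refcounts: pp0:2 pp1:3 pp2:1
Op 4: read(P2, v1) -> 31. No state change.
Op 5: fork(P2) -> P3. 3 ppages; refcounts: pp0:3 pp1:4 pp2:1
Op 6: read(P1, v1) -> 31. No state change.
Op 7: write(P1, v0, 198). refcount(pp2)=1 -> write in place. 3 ppages; refcounts: pp0:3 pp1:4 pp2:1

Answer: 3 4 1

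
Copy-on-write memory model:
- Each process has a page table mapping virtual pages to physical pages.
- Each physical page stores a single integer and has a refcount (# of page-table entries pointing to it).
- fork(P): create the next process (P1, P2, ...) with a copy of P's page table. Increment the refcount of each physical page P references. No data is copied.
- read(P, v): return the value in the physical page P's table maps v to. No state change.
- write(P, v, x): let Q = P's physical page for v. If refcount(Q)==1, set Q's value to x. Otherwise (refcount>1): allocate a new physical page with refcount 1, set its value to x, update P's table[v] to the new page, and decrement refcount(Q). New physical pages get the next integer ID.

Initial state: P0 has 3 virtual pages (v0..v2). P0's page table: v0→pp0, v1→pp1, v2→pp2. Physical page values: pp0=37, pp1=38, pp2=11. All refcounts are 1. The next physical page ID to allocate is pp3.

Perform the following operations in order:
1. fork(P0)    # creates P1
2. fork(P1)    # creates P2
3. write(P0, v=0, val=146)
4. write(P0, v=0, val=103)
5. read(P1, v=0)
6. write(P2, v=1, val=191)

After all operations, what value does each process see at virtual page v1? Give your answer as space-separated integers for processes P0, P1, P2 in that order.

Op 1: fork(P0) -> P1. 3 ppages; refcounts: pp0:2 pp1:2 pp2:2
Op 2: fork(P1) -> P2. 3 ppages; refcounts: pp0:3 pp1:3 pp2:3
Op 3: write(P0, v0, 146). refcount(pp0)=3>1 -> COPY to pp3. 4 ppages; refcounts: pp0:2 pp1:3 pp2:3 pp3:1
Op 4: write(P0, v0, 103). refcount(pp3)=1 -> write in place. 4 ppages; refcounts: pp0:2 pp1:3 pp2:3 pp3:1
Op 5: read(P1, v0) -> 37. No state change.
Op 6: write(P2, v1, 191). refcount(pp1)=3>1 -> COPY to pp4. 5 ppages; refcounts: pp0:2 pp1:2 pp2:3 pp3:1 pp4:1
P0: v1 -> pp1 = 38
P1: v1 -> pp1 = 38
P2: v1 -> pp4 = 191

Answer: 38 38 191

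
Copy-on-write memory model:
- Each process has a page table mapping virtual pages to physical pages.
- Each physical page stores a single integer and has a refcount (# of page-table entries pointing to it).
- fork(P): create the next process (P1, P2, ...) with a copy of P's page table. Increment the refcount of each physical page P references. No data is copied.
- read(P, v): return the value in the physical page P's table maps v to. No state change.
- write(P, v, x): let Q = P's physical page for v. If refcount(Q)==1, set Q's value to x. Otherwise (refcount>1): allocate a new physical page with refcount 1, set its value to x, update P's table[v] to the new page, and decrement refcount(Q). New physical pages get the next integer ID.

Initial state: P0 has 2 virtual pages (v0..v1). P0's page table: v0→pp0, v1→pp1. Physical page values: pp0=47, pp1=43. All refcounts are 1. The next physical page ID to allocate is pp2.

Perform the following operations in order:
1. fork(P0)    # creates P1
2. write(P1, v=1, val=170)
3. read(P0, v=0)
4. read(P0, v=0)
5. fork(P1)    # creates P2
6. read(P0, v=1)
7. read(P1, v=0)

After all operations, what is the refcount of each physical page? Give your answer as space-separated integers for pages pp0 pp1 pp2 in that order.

Op 1: fork(P0) -> P1. 2 ppages; refcounts: pp0:2 pp1:2
Op 2: write(P1, v1, 170). refcount(pp1)=2>1 -> COPY to pp2. 3 ppages; refcounts: pp0:2 pp1:1 pp2:1
Op 3: read(P0, v0) -> 47. No state change.
Op 4: read(P0, v0) -> 47. No state change.
Op 5: fork(P1) -> P2. 3 ppages; refcounts: pp0:3 pp1:1 pp2:2
Op 6: read(P0, v1) -> 43. No state change.
Op 7: read(P1, v0) -> 47. No state change.

Answer: 3 1 2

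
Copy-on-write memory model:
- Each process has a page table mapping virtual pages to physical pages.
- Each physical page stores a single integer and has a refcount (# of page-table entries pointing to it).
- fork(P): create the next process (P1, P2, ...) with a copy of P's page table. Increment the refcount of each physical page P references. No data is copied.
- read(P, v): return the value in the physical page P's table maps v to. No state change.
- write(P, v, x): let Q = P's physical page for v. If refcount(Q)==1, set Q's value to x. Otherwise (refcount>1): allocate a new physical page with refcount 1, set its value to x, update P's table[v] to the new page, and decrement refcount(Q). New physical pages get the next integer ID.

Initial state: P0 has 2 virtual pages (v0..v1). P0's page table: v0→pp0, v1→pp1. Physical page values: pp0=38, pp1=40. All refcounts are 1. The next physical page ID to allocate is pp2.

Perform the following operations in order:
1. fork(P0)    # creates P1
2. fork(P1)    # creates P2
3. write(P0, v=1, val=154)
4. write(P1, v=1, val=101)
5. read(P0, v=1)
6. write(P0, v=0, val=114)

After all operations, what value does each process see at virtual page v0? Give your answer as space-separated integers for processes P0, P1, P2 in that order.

Answer: 114 38 38

Derivation:
Op 1: fork(P0) -> P1. 2 ppages; refcounts: pp0:2 pp1:2
Op 2: fork(P1) -> P2. 2 ppages; refcounts: pp0:3 pp1:3
Op 3: write(P0, v1, 154). refcount(pp1)=3>1 -> COPY to pp2. 3 ppages; refcounts: pp0:3 pp1:2 pp2:1
Op 4: write(P1, v1, 101). refcount(pp1)=2>1 -> COPY to pp3. 4 ppages; refcounts: pp0:3 pp1:1 pp2:1 pp3:1
Op 5: read(P0, v1) -> 154. No state change.
Op 6: write(P0, v0, 114). refcount(pp0)=3>1 -> COPY to pp4. 5 ppages; refcounts: pp0:2 pp1:1 pp2:1 pp3:1 pp4:1
P0: v0 -> pp4 = 114
P1: v0 -> pp0 = 38
P2: v0 -> pp0 = 38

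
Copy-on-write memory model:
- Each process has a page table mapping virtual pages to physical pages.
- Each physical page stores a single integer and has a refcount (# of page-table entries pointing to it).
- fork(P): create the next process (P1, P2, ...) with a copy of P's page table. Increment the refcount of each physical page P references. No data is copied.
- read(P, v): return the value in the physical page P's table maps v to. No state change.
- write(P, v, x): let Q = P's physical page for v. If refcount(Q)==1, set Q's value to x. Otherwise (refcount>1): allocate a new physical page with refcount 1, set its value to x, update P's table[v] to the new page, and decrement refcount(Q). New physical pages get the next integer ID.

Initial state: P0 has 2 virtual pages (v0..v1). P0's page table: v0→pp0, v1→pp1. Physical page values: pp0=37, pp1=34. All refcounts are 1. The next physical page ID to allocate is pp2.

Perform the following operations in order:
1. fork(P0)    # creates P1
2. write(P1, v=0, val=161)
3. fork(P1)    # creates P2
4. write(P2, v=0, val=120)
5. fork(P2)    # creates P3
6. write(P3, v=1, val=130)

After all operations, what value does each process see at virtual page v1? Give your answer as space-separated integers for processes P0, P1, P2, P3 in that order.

Op 1: fork(P0) -> P1. 2 ppages; refcounts: pp0:2 pp1:2
Op 2: write(P1, v0, 161). refcount(pp0)=2>1 -> COPY to pp2. 3 ppages; refcounts: pp0:1 pp1:2 pp2:1
Op 3: fork(P1) -> P2. 3 ppages; refcounts: pp0:1 pp1:3 pp2:2
Op 4: write(P2, v0, 120). refcount(pp2)=2>1 -> COPY to pp3. 4 ppages; refcounts: pp0:1 pp1:3 pp2:1 pp3:1
Op 5: fork(P2) -> P3. 4 ppages; refcounts: pp0:1 pp1:4 pp2:1 pp3:2
Op 6: write(P3, v1, 130). refcount(pp1)=4>1 -> COPY to pp4. 5 ppages; refcounts: pp0:1 pp1:3 pp2:1 pp3:2 pp4:1
P0: v1 -> pp1 = 34
P1: v1 -> pp1 = 34
P2: v1 -> pp1 = 34
P3: v1 -> pp4 = 130

Answer: 34 34 34 130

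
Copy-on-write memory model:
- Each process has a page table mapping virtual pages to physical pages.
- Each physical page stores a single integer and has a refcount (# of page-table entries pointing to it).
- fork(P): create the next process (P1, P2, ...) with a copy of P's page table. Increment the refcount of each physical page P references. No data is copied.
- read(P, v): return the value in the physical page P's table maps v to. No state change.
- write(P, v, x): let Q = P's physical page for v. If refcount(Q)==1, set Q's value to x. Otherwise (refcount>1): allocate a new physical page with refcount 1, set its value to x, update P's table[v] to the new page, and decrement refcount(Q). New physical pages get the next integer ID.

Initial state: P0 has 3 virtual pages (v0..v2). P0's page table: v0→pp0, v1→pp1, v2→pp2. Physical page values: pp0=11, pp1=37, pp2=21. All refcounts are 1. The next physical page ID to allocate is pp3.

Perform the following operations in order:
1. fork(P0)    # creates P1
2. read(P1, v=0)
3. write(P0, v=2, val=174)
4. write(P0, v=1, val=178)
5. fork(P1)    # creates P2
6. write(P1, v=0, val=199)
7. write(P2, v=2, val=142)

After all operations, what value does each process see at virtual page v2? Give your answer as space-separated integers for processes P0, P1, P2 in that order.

Op 1: fork(P0) -> P1. 3 ppages; refcounts: pp0:2 pp1:2 pp2:2
Op 2: read(P1, v0) -> 11. No state change.
Op 3: write(P0, v2, 174). refcount(pp2)=2>1 -> COPY to pp3. 4 ppages; refcounts: pp0:2 pp1:2 pp2:1 pp3:1
Op 4: write(P0, v1, 178). refcount(pp1)=2>1 -> COPY to pp4. 5 ppages; refcounts: pp0:2 pp1:1 pp2:1 pp3:1 pp4:1
Op 5: fork(P1) -> P2. 5 ppages; refcounts: pp0:3 pp1:2 pp2:2 pp3:1 pp4:1
Op 6: write(P1, v0, 199). refcount(pp0)=3>1 -> COPY to pp5. 6 ppages; refcounts: pp0:2 pp1:2 pp2:2 pp3:1 pp4:1 pp5:1
Op 7: write(P2, v2, 142). refcount(pp2)=2>1 -> COPY to pp6. 7 ppages; refcounts: pp0:2 pp1:2 pp2:1 pp3:1 pp4:1 pp5:1 pp6:1
P0: v2 -> pp3 = 174
P1: v2 -> pp2 = 21
P2: v2 -> pp6 = 142

Answer: 174 21 142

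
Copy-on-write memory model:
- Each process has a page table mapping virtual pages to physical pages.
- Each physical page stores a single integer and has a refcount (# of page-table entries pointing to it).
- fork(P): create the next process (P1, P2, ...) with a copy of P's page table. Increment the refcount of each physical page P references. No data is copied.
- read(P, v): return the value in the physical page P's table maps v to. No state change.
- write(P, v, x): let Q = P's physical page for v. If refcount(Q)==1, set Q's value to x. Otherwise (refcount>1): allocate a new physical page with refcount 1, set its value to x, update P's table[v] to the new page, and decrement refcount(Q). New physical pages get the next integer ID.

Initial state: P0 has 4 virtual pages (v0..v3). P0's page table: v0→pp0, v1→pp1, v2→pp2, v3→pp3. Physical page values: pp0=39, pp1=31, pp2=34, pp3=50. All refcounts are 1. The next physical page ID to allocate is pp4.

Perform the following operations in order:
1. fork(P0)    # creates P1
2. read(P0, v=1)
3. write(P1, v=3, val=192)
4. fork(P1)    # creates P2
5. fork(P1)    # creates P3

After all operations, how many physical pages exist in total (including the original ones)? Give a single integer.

Answer: 5

Derivation:
Op 1: fork(P0) -> P1. 4 ppages; refcounts: pp0:2 pp1:2 pp2:2 pp3:2
Op 2: read(P0, v1) -> 31. No state change.
Op 3: write(P1, v3, 192). refcount(pp3)=2>1 -> COPY to pp4. 5 ppages; refcounts: pp0:2 pp1:2 pp2:2 pp3:1 pp4:1
Op 4: fork(P1) -> P2. 5 ppages; refcounts: pp0:3 pp1:3 pp2:3 pp3:1 pp4:2
Op 5: fork(P1) -> P3. 5 ppages; refcounts: pp0:4 pp1:4 pp2:4 pp3:1 pp4:3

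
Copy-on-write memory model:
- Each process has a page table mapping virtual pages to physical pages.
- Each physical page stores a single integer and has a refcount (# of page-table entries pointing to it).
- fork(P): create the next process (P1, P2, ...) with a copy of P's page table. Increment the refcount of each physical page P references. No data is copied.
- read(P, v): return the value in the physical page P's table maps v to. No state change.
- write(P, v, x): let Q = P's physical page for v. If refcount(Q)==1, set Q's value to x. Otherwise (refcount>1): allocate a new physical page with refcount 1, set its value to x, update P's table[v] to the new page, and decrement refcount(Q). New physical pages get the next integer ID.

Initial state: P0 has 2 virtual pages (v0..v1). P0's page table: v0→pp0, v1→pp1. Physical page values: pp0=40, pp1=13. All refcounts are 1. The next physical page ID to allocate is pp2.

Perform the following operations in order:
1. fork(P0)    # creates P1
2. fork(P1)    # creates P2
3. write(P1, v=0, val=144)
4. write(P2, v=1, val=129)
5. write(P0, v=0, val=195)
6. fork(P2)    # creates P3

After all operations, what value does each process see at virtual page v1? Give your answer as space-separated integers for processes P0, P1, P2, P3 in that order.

Answer: 13 13 129 129

Derivation:
Op 1: fork(P0) -> P1. 2 ppages; refcounts: pp0:2 pp1:2
Op 2: fork(P1) -> P2. 2 ppages; refcounts: pp0:3 pp1:3
Op 3: write(P1, v0, 144). refcount(pp0)=3>1 -> COPY to pp2. 3 ppages; refcounts: pp0:2 pp1:3 pp2:1
Op 4: write(P2, v1, 129). refcount(pp1)=3>1 -> COPY to pp3. 4 ppages; refcounts: pp0:2 pp1:2 pp2:1 pp3:1
Op 5: write(P0, v0, 195). refcount(pp0)=2>1 -> COPY to pp4. 5 ppages; refcounts: pp0:1 pp1:2 pp2:1 pp3:1 pp4:1
Op 6: fork(P2) -> P3. 5 ppages; refcounts: pp0:2 pp1:2 pp2:1 pp3:2 pp4:1
P0: v1 -> pp1 = 13
P1: v1 -> pp1 = 13
P2: v1 -> pp3 = 129
P3: v1 -> pp3 = 129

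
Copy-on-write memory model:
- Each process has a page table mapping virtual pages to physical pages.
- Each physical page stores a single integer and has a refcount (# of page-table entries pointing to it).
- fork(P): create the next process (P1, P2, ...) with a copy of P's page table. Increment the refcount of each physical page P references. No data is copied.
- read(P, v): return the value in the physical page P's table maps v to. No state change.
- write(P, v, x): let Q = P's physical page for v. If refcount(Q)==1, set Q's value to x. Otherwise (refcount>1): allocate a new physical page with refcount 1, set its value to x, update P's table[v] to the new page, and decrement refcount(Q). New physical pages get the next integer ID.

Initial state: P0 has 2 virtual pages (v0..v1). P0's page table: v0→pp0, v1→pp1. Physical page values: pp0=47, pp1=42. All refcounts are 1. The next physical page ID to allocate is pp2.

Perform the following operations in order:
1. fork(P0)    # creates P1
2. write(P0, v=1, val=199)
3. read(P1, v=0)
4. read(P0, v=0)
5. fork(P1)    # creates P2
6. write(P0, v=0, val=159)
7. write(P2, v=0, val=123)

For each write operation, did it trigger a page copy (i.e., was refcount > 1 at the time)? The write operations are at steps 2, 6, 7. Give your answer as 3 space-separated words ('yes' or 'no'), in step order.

Op 1: fork(P0) -> P1. 2 ppages; refcounts: pp0:2 pp1:2
Op 2: write(P0, v1, 199). refcount(pp1)=2>1 -> COPY to pp2. 3 ppages; refcounts: pp0:2 pp1:1 pp2:1
Op 3: read(P1, v0) -> 47. No state change.
Op 4: read(P0, v0) -> 47. No state change.
Op 5: fork(P1) -> P2. 3 ppages; refcounts: pp0:3 pp1:2 pp2:1
Op 6: write(P0, v0, 159). refcount(pp0)=3>1 -> COPY to pp3. 4 ppages; refcounts: pp0:2 pp1:2 pp2:1 pp3:1
Op 7: write(P2, v0, 123). refcount(pp0)=2>1 -> COPY to pp4. 5 ppages; refcounts: pp0:1 pp1:2 pp2:1 pp3:1 pp4:1

yes yes yes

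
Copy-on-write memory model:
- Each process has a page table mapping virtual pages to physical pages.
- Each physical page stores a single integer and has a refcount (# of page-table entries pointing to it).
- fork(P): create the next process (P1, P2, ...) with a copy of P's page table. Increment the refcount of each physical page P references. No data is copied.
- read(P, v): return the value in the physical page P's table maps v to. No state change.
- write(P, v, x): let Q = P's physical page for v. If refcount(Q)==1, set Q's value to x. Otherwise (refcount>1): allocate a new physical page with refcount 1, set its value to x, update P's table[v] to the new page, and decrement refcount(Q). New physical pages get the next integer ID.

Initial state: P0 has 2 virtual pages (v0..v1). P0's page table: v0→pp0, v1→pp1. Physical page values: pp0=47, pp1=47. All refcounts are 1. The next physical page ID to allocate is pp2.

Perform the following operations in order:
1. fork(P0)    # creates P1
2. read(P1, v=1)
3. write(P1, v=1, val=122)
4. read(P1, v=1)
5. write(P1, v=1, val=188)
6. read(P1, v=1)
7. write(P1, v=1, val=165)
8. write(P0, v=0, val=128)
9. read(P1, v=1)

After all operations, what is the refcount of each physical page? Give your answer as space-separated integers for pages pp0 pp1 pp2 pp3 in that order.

Op 1: fork(P0) -> P1. 2 ppages; refcounts: pp0:2 pp1:2
Op 2: read(P1, v1) -> 47. No state change.
Op 3: write(P1, v1, 122). refcount(pp1)=2>1 -> COPY to pp2. 3 ppages; refcounts: pp0:2 pp1:1 pp2:1
Op 4: read(P1, v1) -> 122. No state change.
Op 5: write(P1, v1, 188). refcount(pp2)=1 -> write in place. 3 ppages; refcounts: pp0:2 pp1:1 pp2:1
Op 6: read(P1, v1) -> 188. No state change.
Op 7: write(P1, v1, 165). refcount(pp2)=1 -> write in place. 3 ppages; refcounts: pp0:2 pp1:1 pp2:1
Op 8: write(P0, v0, 128). refcount(pp0)=2>1 -> COPY to pp3. 4 ppages; refcounts: pp0:1 pp1:1 pp2:1 pp3:1
Op 9: read(P1, v1) -> 165. No state change.

Answer: 1 1 1 1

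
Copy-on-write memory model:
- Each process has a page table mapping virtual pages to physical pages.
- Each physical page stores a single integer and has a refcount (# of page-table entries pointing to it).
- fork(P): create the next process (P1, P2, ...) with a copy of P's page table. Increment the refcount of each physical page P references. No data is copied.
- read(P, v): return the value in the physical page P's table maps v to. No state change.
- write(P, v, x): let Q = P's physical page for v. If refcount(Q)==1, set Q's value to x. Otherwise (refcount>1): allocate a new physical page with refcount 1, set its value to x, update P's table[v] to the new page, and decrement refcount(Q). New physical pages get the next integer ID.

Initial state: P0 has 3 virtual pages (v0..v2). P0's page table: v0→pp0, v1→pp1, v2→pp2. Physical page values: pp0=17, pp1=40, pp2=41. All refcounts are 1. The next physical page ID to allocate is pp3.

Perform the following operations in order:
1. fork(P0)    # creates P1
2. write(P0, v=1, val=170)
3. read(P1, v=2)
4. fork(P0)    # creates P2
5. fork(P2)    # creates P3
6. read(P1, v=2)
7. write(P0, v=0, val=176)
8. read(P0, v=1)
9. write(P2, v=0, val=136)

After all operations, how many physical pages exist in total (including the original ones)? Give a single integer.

Answer: 6

Derivation:
Op 1: fork(P0) -> P1. 3 ppages; refcounts: pp0:2 pp1:2 pp2:2
Op 2: write(P0, v1, 170). refcount(pp1)=2>1 -> COPY to pp3. 4 ppages; refcounts: pp0:2 pp1:1 pp2:2 pp3:1
Op 3: read(P1, v2) -> 41. No state change.
Op 4: fork(P0) -> P2. 4 ppages; refcounts: pp0:3 pp1:1 pp2:3 pp3:2
Op 5: fork(P2) -> P3. 4 ppages; refcounts: pp0:4 pp1:1 pp2:4 pp3:3
Op 6: read(P1, v2) -> 41. No state change.
Op 7: write(P0, v0, 176). refcount(pp0)=4>1 -> COPY to pp4. 5 ppages; refcounts: pp0:3 pp1:1 pp2:4 pp3:3 pp4:1
Op 8: read(P0, v1) -> 170. No state change.
Op 9: write(P2, v0, 136). refcount(pp0)=3>1 -> COPY to pp5. 6 ppages; refcounts: pp0:2 pp1:1 pp2:4 pp3:3 pp4:1 pp5:1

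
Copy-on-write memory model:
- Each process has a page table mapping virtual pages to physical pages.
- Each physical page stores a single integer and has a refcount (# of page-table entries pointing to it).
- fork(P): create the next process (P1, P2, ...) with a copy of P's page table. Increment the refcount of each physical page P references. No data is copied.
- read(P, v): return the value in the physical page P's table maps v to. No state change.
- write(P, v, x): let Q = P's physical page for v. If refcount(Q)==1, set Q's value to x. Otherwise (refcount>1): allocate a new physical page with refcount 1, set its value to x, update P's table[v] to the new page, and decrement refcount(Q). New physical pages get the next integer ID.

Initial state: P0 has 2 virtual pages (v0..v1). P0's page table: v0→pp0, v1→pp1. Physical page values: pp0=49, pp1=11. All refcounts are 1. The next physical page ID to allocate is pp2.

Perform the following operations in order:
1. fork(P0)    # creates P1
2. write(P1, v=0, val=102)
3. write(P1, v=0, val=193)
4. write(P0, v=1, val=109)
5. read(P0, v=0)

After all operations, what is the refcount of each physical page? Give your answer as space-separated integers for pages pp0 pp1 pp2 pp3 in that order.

Answer: 1 1 1 1

Derivation:
Op 1: fork(P0) -> P1. 2 ppages; refcounts: pp0:2 pp1:2
Op 2: write(P1, v0, 102). refcount(pp0)=2>1 -> COPY to pp2. 3 ppages; refcounts: pp0:1 pp1:2 pp2:1
Op 3: write(P1, v0, 193). refcount(pp2)=1 -> write in place. 3 ppages; refcounts: pp0:1 pp1:2 pp2:1
Op 4: write(P0, v1, 109). refcount(pp1)=2>1 -> COPY to pp3. 4 ppages; refcounts: pp0:1 pp1:1 pp2:1 pp3:1
Op 5: read(P0, v0) -> 49. No state change.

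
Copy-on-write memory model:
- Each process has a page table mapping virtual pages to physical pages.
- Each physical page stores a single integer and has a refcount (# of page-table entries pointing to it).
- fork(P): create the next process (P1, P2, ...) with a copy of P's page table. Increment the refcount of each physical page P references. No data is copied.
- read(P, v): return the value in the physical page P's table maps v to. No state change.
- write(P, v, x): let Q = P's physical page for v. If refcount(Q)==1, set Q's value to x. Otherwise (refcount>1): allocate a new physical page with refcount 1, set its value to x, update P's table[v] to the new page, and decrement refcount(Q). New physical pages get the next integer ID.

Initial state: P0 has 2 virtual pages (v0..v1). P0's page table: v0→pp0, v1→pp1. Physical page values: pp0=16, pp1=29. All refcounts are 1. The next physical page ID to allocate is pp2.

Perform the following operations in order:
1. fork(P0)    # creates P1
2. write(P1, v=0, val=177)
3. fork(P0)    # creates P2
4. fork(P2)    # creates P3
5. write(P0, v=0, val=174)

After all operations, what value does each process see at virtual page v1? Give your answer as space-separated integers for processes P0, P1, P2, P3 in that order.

Op 1: fork(P0) -> P1. 2 ppages; refcounts: pp0:2 pp1:2
Op 2: write(P1, v0, 177). refcount(pp0)=2>1 -> COPY to pp2. 3 ppages; refcounts: pp0:1 pp1:2 pp2:1
Op 3: fork(P0) -> P2. 3 ppages; refcounts: pp0:2 pp1:3 pp2:1
Op 4: fork(P2) -> P3. 3 ppages; refcounts: pp0:3 pp1:4 pp2:1
Op 5: write(P0, v0, 174). refcount(pp0)=3>1 -> COPY to pp3. 4 ppages; refcounts: pp0:2 pp1:4 pp2:1 pp3:1
P0: v1 -> pp1 = 29
P1: v1 -> pp1 = 29
P2: v1 -> pp1 = 29
P3: v1 -> pp1 = 29

Answer: 29 29 29 29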